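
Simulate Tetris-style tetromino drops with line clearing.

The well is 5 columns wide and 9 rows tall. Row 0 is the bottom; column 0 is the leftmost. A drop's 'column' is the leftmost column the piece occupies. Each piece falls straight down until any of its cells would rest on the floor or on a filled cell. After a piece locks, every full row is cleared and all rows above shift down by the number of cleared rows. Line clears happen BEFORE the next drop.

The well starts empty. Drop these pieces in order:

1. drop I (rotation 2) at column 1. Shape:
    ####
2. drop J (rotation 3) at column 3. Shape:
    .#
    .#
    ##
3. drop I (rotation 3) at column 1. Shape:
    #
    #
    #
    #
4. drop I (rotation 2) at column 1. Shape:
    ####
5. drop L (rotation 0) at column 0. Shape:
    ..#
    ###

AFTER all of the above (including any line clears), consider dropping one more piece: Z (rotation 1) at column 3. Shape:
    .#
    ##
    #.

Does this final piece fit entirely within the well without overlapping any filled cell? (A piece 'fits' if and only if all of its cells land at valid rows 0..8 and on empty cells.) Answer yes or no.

Drop 1: I rot2 at col 1 lands with bottom-row=0; cleared 0 line(s) (total 0); column heights now [0 1 1 1 1], max=1
Drop 2: J rot3 at col 3 lands with bottom-row=1; cleared 0 line(s) (total 0); column heights now [0 1 1 2 4], max=4
Drop 3: I rot3 at col 1 lands with bottom-row=1; cleared 0 line(s) (total 0); column heights now [0 5 1 2 4], max=5
Drop 4: I rot2 at col 1 lands with bottom-row=5; cleared 0 line(s) (total 0); column heights now [0 6 6 6 6], max=6
Drop 5: L rot0 at col 0 lands with bottom-row=6; cleared 0 line(s) (total 0); column heights now [7 7 8 6 6], max=8
Test piece Z rot1 at col 3 (width 2): heights before test = [7 7 8 6 6]; fits = True

Answer: yes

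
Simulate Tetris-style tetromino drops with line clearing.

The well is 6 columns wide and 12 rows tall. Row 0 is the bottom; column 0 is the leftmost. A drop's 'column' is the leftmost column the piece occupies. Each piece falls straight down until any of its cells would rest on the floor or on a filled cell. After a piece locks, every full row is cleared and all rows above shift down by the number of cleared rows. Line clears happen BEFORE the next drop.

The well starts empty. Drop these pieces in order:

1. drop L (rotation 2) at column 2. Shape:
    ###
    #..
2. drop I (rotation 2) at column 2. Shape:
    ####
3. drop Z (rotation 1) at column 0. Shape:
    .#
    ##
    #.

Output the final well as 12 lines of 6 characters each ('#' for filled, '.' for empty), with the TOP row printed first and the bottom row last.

Answer: ......
......
......
......
......
......
......
......
......
.#####
#####.
#.#...

Derivation:
Drop 1: L rot2 at col 2 lands with bottom-row=0; cleared 0 line(s) (total 0); column heights now [0 0 2 2 2 0], max=2
Drop 2: I rot2 at col 2 lands with bottom-row=2; cleared 0 line(s) (total 0); column heights now [0 0 3 3 3 3], max=3
Drop 3: Z rot1 at col 0 lands with bottom-row=0; cleared 0 line(s) (total 0); column heights now [2 3 3 3 3 3], max=3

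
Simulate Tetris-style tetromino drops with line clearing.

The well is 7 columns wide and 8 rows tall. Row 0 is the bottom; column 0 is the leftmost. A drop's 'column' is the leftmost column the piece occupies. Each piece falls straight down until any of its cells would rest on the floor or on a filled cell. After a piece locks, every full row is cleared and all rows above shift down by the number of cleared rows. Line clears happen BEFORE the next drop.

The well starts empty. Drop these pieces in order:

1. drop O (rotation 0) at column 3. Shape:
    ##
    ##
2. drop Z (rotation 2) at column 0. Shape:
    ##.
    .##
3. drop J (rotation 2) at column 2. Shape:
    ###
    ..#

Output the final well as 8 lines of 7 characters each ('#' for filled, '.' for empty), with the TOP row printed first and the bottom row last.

Drop 1: O rot0 at col 3 lands with bottom-row=0; cleared 0 line(s) (total 0); column heights now [0 0 0 2 2 0 0], max=2
Drop 2: Z rot2 at col 0 lands with bottom-row=0; cleared 0 line(s) (total 0); column heights now [2 2 1 2 2 0 0], max=2
Drop 3: J rot2 at col 2 lands with bottom-row=2; cleared 0 line(s) (total 0); column heights now [2 2 4 4 4 0 0], max=4

Answer: .......
.......
.......
.......
..###..
....#..
##.##..
.####..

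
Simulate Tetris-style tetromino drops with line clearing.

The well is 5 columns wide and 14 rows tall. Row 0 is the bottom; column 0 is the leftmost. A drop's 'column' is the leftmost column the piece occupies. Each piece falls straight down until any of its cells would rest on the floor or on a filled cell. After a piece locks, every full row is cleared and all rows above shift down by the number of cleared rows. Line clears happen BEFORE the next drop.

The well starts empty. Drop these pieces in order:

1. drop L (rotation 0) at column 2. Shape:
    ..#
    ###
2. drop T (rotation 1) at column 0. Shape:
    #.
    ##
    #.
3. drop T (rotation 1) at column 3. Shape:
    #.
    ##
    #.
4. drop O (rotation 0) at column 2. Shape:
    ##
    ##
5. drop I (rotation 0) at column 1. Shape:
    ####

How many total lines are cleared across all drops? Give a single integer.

Drop 1: L rot0 at col 2 lands with bottom-row=0; cleared 0 line(s) (total 0); column heights now [0 0 1 1 2], max=2
Drop 2: T rot1 at col 0 lands with bottom-row=0; cleared 0 line(s) (total 0); column heights now [3 2 1 1 2], max=3
Drop 3: T rot1 at col 3 lands with bottom-row=1; cleared 0 line(s) (total 0); column heights now [3 2 1 4 3], max=4
Drop 4: O rot0 at col 2 lands with bottom-row=4; cleared 0 line(s) (total 0); column heights now [3 2 6 6 3], max=6
Drop 5: I rot0 at col 1 lands with bottom-row=6; cleared 0 line(s) (total 0); column heights now [3 7 7 7 7], max=7

Answer: 0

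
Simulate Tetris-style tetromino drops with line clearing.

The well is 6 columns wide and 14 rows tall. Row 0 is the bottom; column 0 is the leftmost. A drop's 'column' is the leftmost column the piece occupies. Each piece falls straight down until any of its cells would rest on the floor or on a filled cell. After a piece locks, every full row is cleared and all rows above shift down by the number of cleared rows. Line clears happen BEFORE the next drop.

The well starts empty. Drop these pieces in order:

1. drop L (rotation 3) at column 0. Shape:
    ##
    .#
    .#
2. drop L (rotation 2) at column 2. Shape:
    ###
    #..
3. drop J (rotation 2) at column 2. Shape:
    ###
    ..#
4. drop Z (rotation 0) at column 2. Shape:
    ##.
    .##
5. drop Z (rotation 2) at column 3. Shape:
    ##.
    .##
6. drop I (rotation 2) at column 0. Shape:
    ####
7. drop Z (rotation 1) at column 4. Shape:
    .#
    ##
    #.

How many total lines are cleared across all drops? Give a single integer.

Drop 1: L rot3 at col 0 lands with bottom-row=0; cleared 0 line(s) (total 0); column heights now [3 3 0 0 0 0], max=3
Drop 2: L rot2 at col 2 lands with bottom-row=0; cleared 0 line(s) (total 0); column heights now [3 3 2 2 2 0], max=3
Drop 3: J rot2 at col 2 lands with bottom-row=2; cleared 0 line(s) (total 0); column heights now [3 3 4 4 4 0], max=4
Drop 4: Z rot0 at col 2 lands with bottom-row=4; cleared 0 line(s) (total 0); column heights now [3 3 6 6 5 0], max=6
Drop 5: Z rot2 at col 3 lands with bottom-row=5; cleared 0 line(s) (total 0); column heights now [3 3 6 7 7 6], max=7
Drop 6: I rot2 at col 0 lands with bottom-row=7; cleared 0 line(s) (total 0); column heights now [8 8 8 8 7 6], max=8
Drop 7: Z rot1 at col 4 lands with bottom-row=7; cleared 0 line(s) (total 0); column heights now [8 8 8 8 9 10], max=10

Answer: 0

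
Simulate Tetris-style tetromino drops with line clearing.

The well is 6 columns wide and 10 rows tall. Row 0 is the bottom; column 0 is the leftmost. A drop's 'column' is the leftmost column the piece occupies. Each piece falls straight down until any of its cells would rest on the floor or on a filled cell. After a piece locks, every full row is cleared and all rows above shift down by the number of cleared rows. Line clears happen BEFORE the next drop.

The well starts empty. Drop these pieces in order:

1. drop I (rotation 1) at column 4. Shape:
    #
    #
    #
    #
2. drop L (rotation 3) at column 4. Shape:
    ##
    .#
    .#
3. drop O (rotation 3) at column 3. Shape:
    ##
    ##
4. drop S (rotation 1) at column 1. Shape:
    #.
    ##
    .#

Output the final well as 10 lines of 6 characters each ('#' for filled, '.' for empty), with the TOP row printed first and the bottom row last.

Drop 1: I rot1 at col 4 lands with bottom-row=0; cleared 0 line(s) (total 0); column heights now [0 0 0 0 4 0], max=4
Drop 2: L rot3 at col 4 lands with bottom-row=2; cleared 0 line(s) (total 0); column heights now [0 0 0 0 5 5], max=5
Drop 3: O rot3 at col 3 lands with bottom-row=5; cleared 0 line(s) (total 0); column heights now [0 0 0 7 7 5], max=7
Drop 4: S rot1 at col 1 lands with bottom-row=0; cleared 0 line(s) (total 0); column heights now [0 3 2 7 7 5], max=7

Answer: ......
......
......
...##.
...##.
....##
....##
.#..##
.##.#.
..#.#.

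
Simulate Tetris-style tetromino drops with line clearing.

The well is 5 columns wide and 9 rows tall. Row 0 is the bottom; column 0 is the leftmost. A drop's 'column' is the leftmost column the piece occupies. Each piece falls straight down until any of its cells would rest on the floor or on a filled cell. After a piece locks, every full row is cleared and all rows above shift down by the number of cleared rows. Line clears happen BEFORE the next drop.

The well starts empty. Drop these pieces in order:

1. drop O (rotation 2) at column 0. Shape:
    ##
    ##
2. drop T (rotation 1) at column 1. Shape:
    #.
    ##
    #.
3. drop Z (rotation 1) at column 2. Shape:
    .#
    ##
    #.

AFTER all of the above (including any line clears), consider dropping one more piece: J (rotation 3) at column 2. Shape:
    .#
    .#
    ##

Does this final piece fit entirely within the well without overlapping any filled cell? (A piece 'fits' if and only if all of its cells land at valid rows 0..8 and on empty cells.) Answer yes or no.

Answer: no

Derivation:
Drop 1: O rot2 at col 0 lands with bottom-row=0; cleared 0 line(s) (total 0); column heights now [2 2 0 0 0], max=2
Drop 2: T rot1 at col 1 lands with bottom-row=2; cleared 0 line(s) (total 0); column heights now [2 5 4 0 0], max=5
Drop 3: Z rot1 at col 2 lands with bottom-row=4; cleared 0 line(s) (total 0); column heights now [2 5 6 7 0], max=7
Test piece J rot3 at col 2 (width 2): heights before test = [2 5 6 7 0]; fits = False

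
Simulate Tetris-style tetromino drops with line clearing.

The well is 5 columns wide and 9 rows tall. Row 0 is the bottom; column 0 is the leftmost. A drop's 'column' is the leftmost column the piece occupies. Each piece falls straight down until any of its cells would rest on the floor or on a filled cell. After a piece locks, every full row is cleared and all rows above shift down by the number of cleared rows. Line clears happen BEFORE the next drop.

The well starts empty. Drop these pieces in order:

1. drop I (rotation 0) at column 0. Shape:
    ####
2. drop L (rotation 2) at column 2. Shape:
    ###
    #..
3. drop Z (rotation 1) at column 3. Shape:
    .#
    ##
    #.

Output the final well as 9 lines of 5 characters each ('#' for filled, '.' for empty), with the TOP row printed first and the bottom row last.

Drop 1: I rot0 at col 0 lands with bottom-row=0; cleared 0 line(s) (total 0); column heights now [1 1 1 1 0], max=1
Drop 2: L rot2 at col 2 lands with bottom-row=1; cleared 0 line(s) (total 0); column heights now [1 1 3 3 3], max=3
Drop 3: Z rot1 at col 3 lands with bottom-row=3; cleared 0 line(s) (total 0); column heights now [1 1 3 5 6], max=6

Answer: .....
.....
.....
....#
...##
...#.
..###
..#..
####.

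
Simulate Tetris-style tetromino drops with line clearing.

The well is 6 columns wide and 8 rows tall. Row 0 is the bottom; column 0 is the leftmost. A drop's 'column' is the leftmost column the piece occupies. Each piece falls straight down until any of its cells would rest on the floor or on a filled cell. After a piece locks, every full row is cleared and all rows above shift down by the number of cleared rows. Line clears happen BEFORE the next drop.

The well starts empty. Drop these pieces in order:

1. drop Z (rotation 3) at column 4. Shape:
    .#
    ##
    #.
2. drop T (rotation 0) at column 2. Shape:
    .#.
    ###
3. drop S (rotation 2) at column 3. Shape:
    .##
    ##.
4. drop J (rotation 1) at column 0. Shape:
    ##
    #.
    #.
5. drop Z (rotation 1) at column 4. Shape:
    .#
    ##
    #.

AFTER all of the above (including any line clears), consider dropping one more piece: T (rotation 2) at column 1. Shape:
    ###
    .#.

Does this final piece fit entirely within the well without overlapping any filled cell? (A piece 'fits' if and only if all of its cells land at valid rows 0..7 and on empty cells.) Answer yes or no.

Answer: yes

Derivation:
Drop 1: Z rot3 at col 4 lands with bottom-row=0; cleared 0 line(s) (total 0); column heights now [0 0 0 0 2 3], max=3
Drop 2: T rot0 at col 2 lands with bottom-row=2; cleared 0 line(s) (total 0); column heights now [0 0 3 4 3 3], max=4
Drop 3: S rot2 at col 3 lands with bottom-row=4; cleared 0 line(s) (total 0); column heights now [0 0 3 5 6 6], max=6
Drop 4: J rot1 at col 0 lands with bottom-row=0; cleared 1 line(s) (total 1); column heights now [2 0 0 4 5 5], max=5
Drop 5: Z rot1 at col 4 lands with bottom-row=5; cleared 0 line(s) (total 1); column heights now [2 0 0 4 7 8], max=8
Test piece T rot2 at col 1 (width 3): heights before test = [2 0 0 4 7 8]; fits = True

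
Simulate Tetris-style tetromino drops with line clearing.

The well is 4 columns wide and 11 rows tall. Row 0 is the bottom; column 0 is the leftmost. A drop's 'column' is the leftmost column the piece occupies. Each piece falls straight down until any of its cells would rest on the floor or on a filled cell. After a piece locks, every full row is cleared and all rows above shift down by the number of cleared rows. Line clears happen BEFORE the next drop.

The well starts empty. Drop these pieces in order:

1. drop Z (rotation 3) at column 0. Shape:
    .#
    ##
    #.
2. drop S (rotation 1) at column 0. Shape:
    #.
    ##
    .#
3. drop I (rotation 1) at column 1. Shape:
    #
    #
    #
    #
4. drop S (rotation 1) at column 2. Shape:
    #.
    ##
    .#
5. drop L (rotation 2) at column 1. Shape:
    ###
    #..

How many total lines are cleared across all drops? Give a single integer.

Drop 1: Z rot3 at col 0 lands with bottom-row=0; cleared 0 line(s) (total 0); column heights now [2 3 0 0], max=3
Drop 2: S rot1 at col 0 lands with bottom-row=3; cleared 0 line(s) (total 0); column heights now [6 5 0 0], max=6
Drop 3: I rot1 at col 1 lands with bottom-row=5; cleared 0 line(s) (total 0); column heights now [6 9 0 0], max=9
Drop 4: S rot1 at col 2 lands with bottom-row=0; cleared 1 line(s) (total 1); column heights now [5 8 2 1], max=8
Drop 5: L rot2 at col 1 lands with bottom-row=8; cleared 0 line(s) (total 1); column heights now [5 10 10 10], max=10

Answer: 1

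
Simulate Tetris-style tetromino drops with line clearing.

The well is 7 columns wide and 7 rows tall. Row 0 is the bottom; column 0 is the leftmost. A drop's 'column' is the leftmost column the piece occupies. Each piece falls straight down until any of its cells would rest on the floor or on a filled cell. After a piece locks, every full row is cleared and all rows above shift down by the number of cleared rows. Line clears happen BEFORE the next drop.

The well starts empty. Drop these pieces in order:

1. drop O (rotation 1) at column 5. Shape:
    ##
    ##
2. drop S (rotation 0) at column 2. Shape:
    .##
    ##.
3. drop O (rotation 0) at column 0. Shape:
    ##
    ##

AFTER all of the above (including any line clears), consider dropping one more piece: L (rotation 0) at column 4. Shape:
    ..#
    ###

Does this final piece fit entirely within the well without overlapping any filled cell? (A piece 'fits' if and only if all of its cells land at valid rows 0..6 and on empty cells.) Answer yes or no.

Answer: yes

Derivation:
Drop 1: O rot1 at col 5 lands with bottom-row=0; cleared 0 line(s) (total 0); column heights now [0 0 0 0 0 2 2], max=2
Drop 2: S rot0 at col 2 lands with bottom-row=0; cleared 0 line(s) (total 0); column heights now [0 0 1 2 2 2 2], max=2
Drop 3: O rot0 at col 0 lands with bottom-row=0; cleared 0 line(s) (total 0); column heights now [2 2 1 2 2 2 2], max=2
Test piece L rot0 at col 4 (width 3): heights before test = [2 2 1 2 2 2 2]; fits = True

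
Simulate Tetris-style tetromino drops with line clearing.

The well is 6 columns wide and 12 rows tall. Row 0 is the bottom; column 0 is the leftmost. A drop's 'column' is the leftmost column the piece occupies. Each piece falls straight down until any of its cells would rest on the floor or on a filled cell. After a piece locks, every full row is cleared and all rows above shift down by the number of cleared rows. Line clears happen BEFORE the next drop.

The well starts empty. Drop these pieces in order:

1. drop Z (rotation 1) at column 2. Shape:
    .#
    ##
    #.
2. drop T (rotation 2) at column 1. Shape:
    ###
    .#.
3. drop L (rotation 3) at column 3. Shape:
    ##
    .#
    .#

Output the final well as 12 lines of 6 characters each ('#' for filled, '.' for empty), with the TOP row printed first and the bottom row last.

Answer: ......
......
......
......
......
......
......
...##.
.####.
..###.
..##..
..#...

Derivation:
Drop 1: Z rot1 at col 2 lands with bottom-row=0; cleared 0 line(s) (total 0); column heights now [0 0 2 3 0 0], max=3
Drop 2: T rot2 at col 1 lands with bottom-row=2; cleared 0 line(s) (total 0); column heights now [0 4 4 4 0 0], max=4
Drop 3: L rot3 at col 3 lands with bottom-row=2; cleared 0 line(s) (total 0); column heights now [0 4 4 5 5 0], max=5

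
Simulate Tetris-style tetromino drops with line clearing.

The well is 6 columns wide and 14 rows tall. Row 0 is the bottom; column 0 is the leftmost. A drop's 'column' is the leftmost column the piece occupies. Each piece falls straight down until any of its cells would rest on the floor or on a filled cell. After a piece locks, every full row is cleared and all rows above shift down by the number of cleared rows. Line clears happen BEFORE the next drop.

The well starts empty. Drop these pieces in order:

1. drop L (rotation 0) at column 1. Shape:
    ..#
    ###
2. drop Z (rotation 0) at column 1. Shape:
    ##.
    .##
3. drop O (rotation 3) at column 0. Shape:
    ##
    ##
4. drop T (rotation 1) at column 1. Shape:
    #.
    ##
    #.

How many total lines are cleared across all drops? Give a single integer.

Drop 1: L rot0 at col 1 lands with bottom-row=0; cleared 0 line(s) (total 0); column heights now [0 1 1 2 0 0], max=2
Drop 2: Z rot0 at col 1 lands with bottom-row=2; cleared 0 line(s) (total 0); column heights now [0 4 4 3 0 0], max=4
Drop 3: O rot3 at col 0 lands with bottom-row=4; cleared 0 line(s) (total 0); column heights now [6 6 4 3 0 0], max=6
Drop 4: T rot1 at col 1 lands with bottom-row=6; cleared 0 line(s) (total 0); column heights now [6 9 8 3 0 0], max=9

Answer: 0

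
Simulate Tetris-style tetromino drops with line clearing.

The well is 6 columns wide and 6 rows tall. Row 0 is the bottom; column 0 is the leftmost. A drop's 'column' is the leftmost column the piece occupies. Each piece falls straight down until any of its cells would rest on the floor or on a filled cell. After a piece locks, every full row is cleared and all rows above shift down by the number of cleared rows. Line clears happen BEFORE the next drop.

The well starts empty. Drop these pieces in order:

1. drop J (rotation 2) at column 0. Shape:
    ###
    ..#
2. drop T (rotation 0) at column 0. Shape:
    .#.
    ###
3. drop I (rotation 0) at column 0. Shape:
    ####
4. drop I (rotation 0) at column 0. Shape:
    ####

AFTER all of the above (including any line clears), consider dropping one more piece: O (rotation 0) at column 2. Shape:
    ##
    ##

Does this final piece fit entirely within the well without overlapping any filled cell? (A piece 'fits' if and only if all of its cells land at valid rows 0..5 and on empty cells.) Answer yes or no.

Drop 1: J rot2 at col 0 lands with bottom-row=0; cleared 0 line(s) (total 0); column heights now [2 2 2 0 0 0], max=2
Drop 2: T rot0 at col 0 lands with bottom-row=2; cleared 0 line(s) (total 0); column heights now [3 4 3 0 0 0], max=4
Drop 3: I rot0 at col 0 lands with bottom-row=4; cleared 0 line(s) (total 0); column heights now [5 5 5 5 0 0], max=5
Drop 4: I rot0 at col 0 lands with bottom-row=5; cleared 0 line(s) (total 0); column heights now [6 6 6 6 0 0], max=6
Test piece O rot0 at col 2 (width 2): heights before test = [6 6 6 6 0 0]; fits = False

Answer: no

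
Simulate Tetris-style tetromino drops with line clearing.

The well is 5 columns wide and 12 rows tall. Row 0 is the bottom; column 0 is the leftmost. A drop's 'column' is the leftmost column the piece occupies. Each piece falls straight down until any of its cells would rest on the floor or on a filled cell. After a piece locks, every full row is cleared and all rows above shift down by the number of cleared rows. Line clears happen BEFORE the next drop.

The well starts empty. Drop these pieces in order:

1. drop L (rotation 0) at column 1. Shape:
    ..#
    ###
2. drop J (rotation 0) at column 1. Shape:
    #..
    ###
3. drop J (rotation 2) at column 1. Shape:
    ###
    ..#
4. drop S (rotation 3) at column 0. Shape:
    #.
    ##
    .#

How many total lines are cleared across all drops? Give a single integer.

Drop 1: L rot0 at col 1 lands with bottom-row=0; cleared 0 line(s) (total 0); column heights now [0 1 1 2 0], max=2
Drop 2: J rot0 at col 1 lands with bottom-row=2; cleared 0 line(s) (total 0); column heights now [0 4 3 3 0], max=4
Drop 3: J rot2 at col 1 lands with bottom-row=3; cleared 0 line(s) (total 0); column heights now [0 5 5 5 0], max=5
Drop 4: S rot3 at col 0 lands with bottom-row=5; cleared 0 line(s) (total 0); column heights now [8 7 5 5 0], max=8

Answer: 0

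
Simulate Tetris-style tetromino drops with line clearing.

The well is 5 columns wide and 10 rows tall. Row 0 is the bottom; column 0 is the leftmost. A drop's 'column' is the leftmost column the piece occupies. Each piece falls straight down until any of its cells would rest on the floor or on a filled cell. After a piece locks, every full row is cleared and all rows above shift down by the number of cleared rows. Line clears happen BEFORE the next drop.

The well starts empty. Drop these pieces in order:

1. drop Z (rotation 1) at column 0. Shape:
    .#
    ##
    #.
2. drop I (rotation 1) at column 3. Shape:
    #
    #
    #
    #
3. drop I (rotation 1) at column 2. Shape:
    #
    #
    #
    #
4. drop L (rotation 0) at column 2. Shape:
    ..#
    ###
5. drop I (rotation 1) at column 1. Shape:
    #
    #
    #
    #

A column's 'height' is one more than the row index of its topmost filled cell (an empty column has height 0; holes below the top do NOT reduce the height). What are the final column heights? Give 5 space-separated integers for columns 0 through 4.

Drop 1: Z rot1 at col 0 lands with bottom-row=0; cleared 0 line(s) (total 0); column heights now [2 3 0 0 0], max=3
Drop 2: I rot1 at col 3 lands with bottom-row=0; cleared 0 line(s) (total 0); column heights now [2 3 0 4 0], max=4
Drop 3: I rot1 at col 2 lands with bottom-row=0; cleared 0 line(s) (total 0); column heights now [2 3 4 4 0], max=4
Drop 4: L rot0 at col 2 lands with bottom-row=4; cleared 0 line(s) (total 0); column heights now [2 3 5 5 6], max=6
Drop 5: I rot1 at col 1 lands with bottom-row=3; cleared 0 line(s) (total 0); column heights now [2 7 5 5 6], max=7

Answer: 2 7 5 5 6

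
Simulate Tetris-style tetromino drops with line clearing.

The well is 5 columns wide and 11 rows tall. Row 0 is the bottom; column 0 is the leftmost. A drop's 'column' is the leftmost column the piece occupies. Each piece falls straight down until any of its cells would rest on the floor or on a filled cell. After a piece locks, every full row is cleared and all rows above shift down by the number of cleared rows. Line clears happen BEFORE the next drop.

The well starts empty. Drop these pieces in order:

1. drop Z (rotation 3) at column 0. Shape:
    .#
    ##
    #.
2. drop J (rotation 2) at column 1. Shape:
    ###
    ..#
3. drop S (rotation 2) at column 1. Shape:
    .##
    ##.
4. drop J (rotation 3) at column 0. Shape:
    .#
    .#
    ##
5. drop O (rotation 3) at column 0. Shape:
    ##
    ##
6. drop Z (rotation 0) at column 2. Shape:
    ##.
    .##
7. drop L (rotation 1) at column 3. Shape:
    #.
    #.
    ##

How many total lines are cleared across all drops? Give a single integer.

Drop 1: Z rot3 at col 0 lands with bottom-row=0; cleared 0 line(s) (total 0); column heights now [2 3 0 0 0], max=3
Drop 2: J rot2 at col 1 lands with bottom-row=2; cleared 0 line(s) (total 0); column heights now [2 4 4 4 0], max=4
Drop 3: S rot2 at col 1 lands with bottom-row=4; cleared 0 line(s) (total 0); column heights now [2 5 6 6 0], max=6
Drop 4: J rot3 at col 0 lands with bottom-row=5; cleared 0 line(s) (total 0); column heights now [6 8 6 6 0], max=8
Drop 5: O rot3 at col 0 lands with bottom-row=8; cleared 0 line(s) (total 0); column heights now [10 10 6 6 0], max=10
Drop 6: Z rot0 at col 2 lands with bottom-row=6; cleared 0 line(s) (total 0); column heights now [10 10 8 8 7], max=10
Drop 7: L rot1 at col 3 lands with bottom-row=8; cleared 0 line(s) (total 0); column heights now [10 10 8 11 9], max=11

Answer: 0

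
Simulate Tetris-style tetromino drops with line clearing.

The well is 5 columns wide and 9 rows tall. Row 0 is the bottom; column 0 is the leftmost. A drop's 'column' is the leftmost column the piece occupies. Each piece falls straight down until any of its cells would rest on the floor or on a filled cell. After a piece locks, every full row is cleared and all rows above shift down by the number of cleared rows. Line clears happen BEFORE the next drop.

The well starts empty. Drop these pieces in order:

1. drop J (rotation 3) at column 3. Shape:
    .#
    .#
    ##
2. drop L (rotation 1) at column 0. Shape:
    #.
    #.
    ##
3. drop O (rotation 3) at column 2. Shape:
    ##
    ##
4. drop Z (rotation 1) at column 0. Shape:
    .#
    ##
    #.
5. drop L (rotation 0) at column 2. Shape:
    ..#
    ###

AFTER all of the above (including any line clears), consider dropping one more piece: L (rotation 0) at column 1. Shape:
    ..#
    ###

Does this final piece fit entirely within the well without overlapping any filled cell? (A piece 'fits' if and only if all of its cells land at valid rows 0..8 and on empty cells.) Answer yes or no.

Answer: yes

Derivation:
Drop 1: J rot3 at col 3 lands with bottom-row=0; cleared 0 line(s) (total 0); column heights now [0 0 0 1 3], max=3
Drop 2: L rot1 at col 0 lands with bottom-row=0; cleared 0 line(s) (total 0); column heights now [3 1 0 1 3], max=3
Drop 3: O rot3 at col 2 lands with bottom-row=1; cleared 0 line(s) (total 0); column heights now [3 1 3 3 3], max=3
Drop 4: Z rot1 at col 0 lands with bottom-row=3; cleared 0 line(s) (total 0); column heights now [5 6 3 3 3], max=6
Drop 5: L rot0 at col 2 lands with bottom-row=3; cleared 0 line(s) (total 0); column heights now [5 6 4 4 5], max=6
Test piece L rot0 at col 1 (width 3): heights before test = [5 6 4 4 5]; fits = True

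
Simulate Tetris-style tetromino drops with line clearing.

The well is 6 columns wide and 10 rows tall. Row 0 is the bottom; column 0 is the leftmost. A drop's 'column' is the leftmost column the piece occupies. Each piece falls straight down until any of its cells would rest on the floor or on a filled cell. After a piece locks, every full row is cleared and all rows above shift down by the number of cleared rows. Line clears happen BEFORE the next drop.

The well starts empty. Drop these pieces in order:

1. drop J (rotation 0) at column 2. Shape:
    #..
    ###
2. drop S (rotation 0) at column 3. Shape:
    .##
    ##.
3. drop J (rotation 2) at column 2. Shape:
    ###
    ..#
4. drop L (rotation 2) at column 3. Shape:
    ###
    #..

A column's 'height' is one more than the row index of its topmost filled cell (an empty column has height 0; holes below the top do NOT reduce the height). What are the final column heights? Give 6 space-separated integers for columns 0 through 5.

Drop 1: J rot0 at col 2 lands with bottom-row=0; cleared 0 line(s) (total 0); column heights now [0 0 2 1 1 0], max=2
Drop 2: S rot0 at col 3 lands with bottom-row=1; cleared 0 line(s) (total 0); column heights now [0 0 2 2 3 3], max=3
Drop 3: J rot2 at col 2 lands with bottom-row=3; cleared 0 line(s) (total 0); column heights now [0 0 5 5 5 3], max=5
Drop 4: L rot2 at col 3 lands with bottom-row=5; cleared 0 line(s) (total 0); column heights now [0 0 5 7 7 7], max=7

Answer: 0 0 5 7 7 7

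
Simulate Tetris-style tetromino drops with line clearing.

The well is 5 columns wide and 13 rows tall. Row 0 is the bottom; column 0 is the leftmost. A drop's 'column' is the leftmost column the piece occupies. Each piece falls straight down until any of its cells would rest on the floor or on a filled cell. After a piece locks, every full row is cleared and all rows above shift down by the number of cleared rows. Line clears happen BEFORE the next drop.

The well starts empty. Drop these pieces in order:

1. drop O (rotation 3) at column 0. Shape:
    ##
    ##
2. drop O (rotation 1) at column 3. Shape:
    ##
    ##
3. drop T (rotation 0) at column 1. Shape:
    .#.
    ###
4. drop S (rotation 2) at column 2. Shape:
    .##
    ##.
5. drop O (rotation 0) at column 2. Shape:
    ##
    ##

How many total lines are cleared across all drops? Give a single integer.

Answer: 0

Derivation:
Drop 1: O rot3 at col 0 lands with bottom-row=0; cleared 0 line(s) (total 0); column heights now [2 2 0 0 0], max=2
Drop 2: O rot1 at col 3 lands with bottom-row=0; cleared 0 line(s) (total 0); column heights now [2 2 0 2 2], max=2
Drop 3: T rot0 at col 1 lands with bottom-row=2; cleared 0 line(s) (total 0); column heights now [2 3 4 3 2], max=4
Drop 4: S rot2 at col 2 lands with bottom-row=4; cleared 0 line(s) (total 0); column heights now [2 3 5 6 6], max=6
Drop 5: O rot0 at col 2 lands with bottom-row=6; cleared 0 line(s) (total 0); column heights now [2 3 8 8 6], max=8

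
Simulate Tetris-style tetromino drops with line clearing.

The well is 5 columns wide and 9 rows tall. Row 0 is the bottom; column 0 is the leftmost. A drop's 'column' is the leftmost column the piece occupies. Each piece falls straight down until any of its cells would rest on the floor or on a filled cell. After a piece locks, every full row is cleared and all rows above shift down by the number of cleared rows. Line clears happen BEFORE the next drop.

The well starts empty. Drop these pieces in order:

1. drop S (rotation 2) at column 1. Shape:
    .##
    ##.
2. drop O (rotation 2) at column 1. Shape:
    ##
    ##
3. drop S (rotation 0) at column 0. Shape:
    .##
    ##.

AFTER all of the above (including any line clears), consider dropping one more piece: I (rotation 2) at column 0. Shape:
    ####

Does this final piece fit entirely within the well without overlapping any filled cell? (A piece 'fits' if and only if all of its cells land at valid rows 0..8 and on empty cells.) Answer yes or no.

Answer: yes

Derivation:
Drop 1: S rot2 at col 1 lands with bottom-row=0; cleared 0 line(s) (total 0); column heights now [0 1 2 2 0], max=2
Drop 2: O rot2 at col 1 lands with bottom-row=2; cleared 0 line(s) (total 0); column heights now [0 4 4 2 0], max=4
Drop 3: S rot0 at col 0 lands with bottom-row=4; cleared 0 line(s) (total 0); column heights now [5 6 6 2 0], max=6
Test piece I rot2 at col 0 (width 4): heights before test = [5 6 6 2 0]; fits = True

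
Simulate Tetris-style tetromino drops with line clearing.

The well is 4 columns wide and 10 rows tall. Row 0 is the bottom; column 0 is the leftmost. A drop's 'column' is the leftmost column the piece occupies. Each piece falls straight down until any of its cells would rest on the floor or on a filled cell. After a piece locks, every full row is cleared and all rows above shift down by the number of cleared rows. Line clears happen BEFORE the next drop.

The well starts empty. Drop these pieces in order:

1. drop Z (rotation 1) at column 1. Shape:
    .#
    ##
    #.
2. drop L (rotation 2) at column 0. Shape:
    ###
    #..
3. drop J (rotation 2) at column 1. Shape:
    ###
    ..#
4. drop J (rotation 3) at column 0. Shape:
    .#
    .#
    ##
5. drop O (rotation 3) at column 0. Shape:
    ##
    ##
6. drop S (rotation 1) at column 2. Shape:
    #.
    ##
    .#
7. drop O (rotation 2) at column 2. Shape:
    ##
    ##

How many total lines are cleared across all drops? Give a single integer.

Answer: 3

Derivation:
Drop 1: Z rot1 at col 1 lands with bottom-row=0; cleared 0 line(s) (total 0); column heights now [0 2 3 0], max=3
Drop 2: L rot2 at col 0 lands with bottom-row=2; cleared 0 line(s) (total 0); column heights now [4 4 4 0], max=4
Drop 3: J rot2 at col 1 lands with bottom-row=3; cleared 1 line(s) (total 1); column heights now [3 4 4 4], max=4
Drop 4: J rot3 at col 0 lands with bottom-row=4; cleared 0 line(s) (total 1); column heights now [5 7 4 4], max=7
Drop 5: O rot3 at col 0 lands with bottom-row=7; cleared 0 line(s) (total 1); column heights now [9 9 4 4], max=9
Drop 6: S rot1 at col 2 lands with bottom-row=4; cleared 0 line(s) (total 1); column heights now [9 9 7 6], max=9
Drop 7: O rot2 at col 2 lands with bottom-row=7; cleared 2 line(s) (total 3); column heights now [5 7 7 6], max=7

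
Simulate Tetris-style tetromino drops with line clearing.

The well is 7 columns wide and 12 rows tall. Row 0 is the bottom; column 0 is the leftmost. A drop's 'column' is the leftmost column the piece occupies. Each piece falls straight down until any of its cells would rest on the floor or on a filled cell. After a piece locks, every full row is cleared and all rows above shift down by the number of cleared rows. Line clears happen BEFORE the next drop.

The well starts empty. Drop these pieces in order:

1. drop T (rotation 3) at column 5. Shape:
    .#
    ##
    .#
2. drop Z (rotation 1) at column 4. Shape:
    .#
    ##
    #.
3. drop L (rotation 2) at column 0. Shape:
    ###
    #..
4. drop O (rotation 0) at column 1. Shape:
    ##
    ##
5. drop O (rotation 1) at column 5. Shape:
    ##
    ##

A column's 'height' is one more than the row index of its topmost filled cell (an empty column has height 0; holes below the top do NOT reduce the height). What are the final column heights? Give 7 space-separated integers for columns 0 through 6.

Answer: 2 4 4 0 3 6 6

Derivation:
Drop 1: T rot3 at col 5 lands with bottom-row=0; cleared 0 line(s) (total 0); column heights now [0 0 0 0 0 2 3], max=3
Drop 2: Z rot1 at col 4 lands with bottom-row=1; cleared 0 line(s) (total 0); column heights now [0 0 0 0 3 4 3], max=4
Drop 3: L rot2 at col 0 lands with bottom-row=0; cleared 0 line(s) (total 0); column heights now [2 2 2 0 3 4 3], max=4
Drop 4: O rot0 at col 1 lands with bottom-row=2; cleared 0 line(s) (total 0); column heights now [2 4 4 0 3 4 3], max=4
Drop 5: O rot1 at col 5 lands with bottom-row=4; cleared 0 line(s) (total 0); column heights now [2 4 4 0 3 6 6], max=6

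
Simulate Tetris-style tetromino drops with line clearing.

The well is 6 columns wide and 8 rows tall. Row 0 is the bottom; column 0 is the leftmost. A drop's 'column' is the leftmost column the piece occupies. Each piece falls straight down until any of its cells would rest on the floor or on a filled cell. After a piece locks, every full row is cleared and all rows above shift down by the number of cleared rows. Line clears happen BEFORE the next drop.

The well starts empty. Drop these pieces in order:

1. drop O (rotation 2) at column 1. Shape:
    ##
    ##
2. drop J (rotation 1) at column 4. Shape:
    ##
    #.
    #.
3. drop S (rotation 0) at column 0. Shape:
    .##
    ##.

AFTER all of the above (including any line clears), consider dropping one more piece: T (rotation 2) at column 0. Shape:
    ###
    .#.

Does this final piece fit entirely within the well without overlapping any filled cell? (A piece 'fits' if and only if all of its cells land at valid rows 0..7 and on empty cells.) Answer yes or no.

Drop 1: O rot2 at col 1 lands with bottom-row=0; cleared 0 line(s) (total 0); column heights now [0 2 2 0 0 0], max=2
Drop 2: J rot1 at col 4 lands with bottom-row=0; cleared 0 line(s) (total 0); column heights now [0 2 2 0 3 3], max=3
Drop 3: S rot0 at col 0 lands with bottom-row=2; cleared 0 line(s) (total 0); column heights now [3 4 4 0 3 3], max=4
Test piece T rot2 at col 0 (width 3): heights before test = [3 4 4 0 3 3]; fits = True

Answer: yes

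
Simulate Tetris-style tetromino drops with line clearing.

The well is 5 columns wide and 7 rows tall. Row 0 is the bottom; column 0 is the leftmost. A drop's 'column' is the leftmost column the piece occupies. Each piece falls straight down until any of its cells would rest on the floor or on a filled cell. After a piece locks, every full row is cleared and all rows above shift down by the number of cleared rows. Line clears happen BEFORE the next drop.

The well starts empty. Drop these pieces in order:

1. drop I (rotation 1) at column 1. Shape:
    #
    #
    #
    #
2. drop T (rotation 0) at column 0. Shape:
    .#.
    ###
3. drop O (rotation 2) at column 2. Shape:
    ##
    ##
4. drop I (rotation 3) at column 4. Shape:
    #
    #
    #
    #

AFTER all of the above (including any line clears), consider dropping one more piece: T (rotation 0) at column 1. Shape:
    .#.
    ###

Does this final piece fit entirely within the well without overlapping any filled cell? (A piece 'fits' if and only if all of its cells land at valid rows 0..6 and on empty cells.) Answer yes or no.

Answer: no

Derivation:
Drop 1: I rot1 at col 1 lands with bottom-row=0; cleared 0 line(s) (total 0); column heights now [0 4 0 0 0], max=4
Drop 2: T rot0 at col 0 lands with bottom-row=4; cleared 0 line(s) (total 0); column heights now [5 6 5 0 0], max=6
Drop 3: O rot2 at col 2 lands with bottom-row=5; cleared 0 line(s) (total 0); column heights now [5 6 7 7 0], max=7
Drop 4: I rot3 at col 4 lands with bottom-row=0; cleared 0 line(s) (total 0); column heights now [5 6 7 7 4], max=7
Test piece T rot0 at col 1 (width 3): heights before test = [5 6 7 7 4]; fits = False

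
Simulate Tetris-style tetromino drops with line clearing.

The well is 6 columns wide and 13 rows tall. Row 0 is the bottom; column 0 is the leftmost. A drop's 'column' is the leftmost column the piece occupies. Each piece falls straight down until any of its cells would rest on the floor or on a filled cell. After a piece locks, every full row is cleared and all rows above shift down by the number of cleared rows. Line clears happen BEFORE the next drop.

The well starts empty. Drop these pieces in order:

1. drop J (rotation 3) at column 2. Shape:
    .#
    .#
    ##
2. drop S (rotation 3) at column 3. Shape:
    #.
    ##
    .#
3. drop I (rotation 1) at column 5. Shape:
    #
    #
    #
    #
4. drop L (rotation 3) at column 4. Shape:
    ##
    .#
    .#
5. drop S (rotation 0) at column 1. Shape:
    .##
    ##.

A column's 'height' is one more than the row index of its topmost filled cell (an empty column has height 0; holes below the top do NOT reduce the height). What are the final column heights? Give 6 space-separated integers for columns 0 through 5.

Answer: 0 5 6 6 7 7

Derivation:
Drop 1: J rot3 at col 2 lands with bottom-row=0; cleared 0 line(s) (total 0); column heights now [0 0 1 3 0 0], max=3
Drop 2: S rot3 at col 3 lands with bottom-row=2; cleared 0 line(s) (total 0); column heights now [0 0 1 5 4 0], max=5
Drop 3: I rot1 at col 5 lands with bottom-row=0; cleared 0 line(s) (total 0); column heights now [0 0 1 5 4 4], max=5
Drop 4: L rot3 at col 4 lands with bottom-row=4; cleared 0 line(s) (total 0); column heights now [0 0 1 5 7 7], max=7
Drop 5: S rot0 at col 1 lands with bottom-row=4; cleared 0 line(s) (total 0); column heights now [0 5 6 6 7 7], max=7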